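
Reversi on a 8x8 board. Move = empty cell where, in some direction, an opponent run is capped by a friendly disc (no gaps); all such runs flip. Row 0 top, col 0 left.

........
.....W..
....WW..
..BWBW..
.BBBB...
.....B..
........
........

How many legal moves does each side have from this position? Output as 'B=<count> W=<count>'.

-- B to move --
(0,4): no bracket -> illegal
(0,5): no bracket -> illegal
(0,6): flips 3 -> legal
(1,3): no bracket -> illegal
(1,4): flips 1 -> legal
(1,6): flips 1 -> legal
(2,2): flips 1 -> legal
(2,3): flips 1 -> legal
(2,6): flips 1 -> legal
(3,6): flips 1 -> legal
(4,5): no bracket -> illegal
(4,6): no bracket -> illegal
B mobility = 7
-- W to move --
(2,1): no bracket -> illegal
(2,2): no bracket -> illegal
(2,3): no bracket -> illegal
(3,0): no bracket -> illegal
(3,1): flips 1 -> legal
(4,0): no bracket -> illegal
(4,5): no bracket -> illegal
(4,6): no bracket -> illegal
(5,0): no bracket -> illegal
(5,1): flips 1 -> legal
(5,2): flips 2 -> legal
(5,3): flips 2 -> legal
(5,4): flips 2 -> legal
(5,6): no bracket -> illegal
(6,4): no bracket -> illegal
(6,5): no bracket -> illegal
(6,6): flips 2 -> legal
W mobility = 6

Answer: B=7 W=6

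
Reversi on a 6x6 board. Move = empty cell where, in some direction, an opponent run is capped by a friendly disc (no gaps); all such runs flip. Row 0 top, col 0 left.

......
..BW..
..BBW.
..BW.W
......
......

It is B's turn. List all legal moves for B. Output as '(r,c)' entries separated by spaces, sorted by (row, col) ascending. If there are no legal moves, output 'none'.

(0,2): no bracket -> illegal
(0,3): flips 1 -> legal
(0,4): flips 1 -> legal
(1,4): flips 1 -> legal
(1,5): no bracket -> illegal
(2,5): flips 1 -> legal
(3,4): flips 1 -> legal
(4,2): no bracket -> illegal
(4,3): flips 1 -> legal
(4,4): flips 1 -> legal
(4,5): no bracket -> illegal

Answer: (0,3) (0,4) (1,4) (2,5) (3,4) (4,3) (4,4)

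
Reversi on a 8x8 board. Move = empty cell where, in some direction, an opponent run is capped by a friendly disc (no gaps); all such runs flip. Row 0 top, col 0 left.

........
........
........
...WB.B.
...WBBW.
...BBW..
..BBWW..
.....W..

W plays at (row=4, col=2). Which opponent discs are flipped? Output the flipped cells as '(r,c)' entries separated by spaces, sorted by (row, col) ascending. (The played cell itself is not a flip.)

Dir NW: first cell '.' (not opp) -> no flip
Dir N: first cell '.' (not opp) -> no flip
Dir NE: first cell 'W' (not opp) -> no flip
Dir W: first cell '.' (not opp) -> no flip
Dir E: first cell 'W' (not opp) -> no flip
Dir SW: first cell '.' (not opp) -> no flip
Dir S: first cell '.' (not opp) -> no flip
Dir SE: opp run (5,3) capped by W -> flip

Answer: (5,3)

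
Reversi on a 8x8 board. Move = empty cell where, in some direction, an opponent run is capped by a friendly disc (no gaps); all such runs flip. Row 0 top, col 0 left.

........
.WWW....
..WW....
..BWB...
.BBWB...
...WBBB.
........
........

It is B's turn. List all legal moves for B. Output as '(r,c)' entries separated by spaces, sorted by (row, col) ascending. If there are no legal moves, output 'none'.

(0,0): flips 3 -> legal
(0,1): flips 2 -> legal
(0,2): flips 2 -> legal
(0,3): no bracket -> illegal
(0,4): no bracket -> illegal
(1,0): no bracket -> illegal
(1,4): flips 1 -> legal
(2,0): no bracket -> illegal
(2,1): no bracket -> illegal
(2,4): flips 1 -> legal
(3,1): no bracket -> illegal
(5,2): flips 2 -> legal
(6,2): flips 1 -> legal
(6,3): no bracket -> illegal
(6,4): flips 1 -> legal

Answer: (0,0) (0,1) (0,2) (1,4) (2,4) (5,2) (6,2) (6,4)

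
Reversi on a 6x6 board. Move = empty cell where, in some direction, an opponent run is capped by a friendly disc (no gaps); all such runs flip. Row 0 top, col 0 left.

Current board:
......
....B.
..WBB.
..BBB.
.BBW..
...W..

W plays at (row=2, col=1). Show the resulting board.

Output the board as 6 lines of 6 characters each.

Place W at (2,1); scan 8 dirs for brackets.
Dir NW: first cell '.' (not opp) -> no flip
Dir N: first cell '.' (not opp) -> no flip
Dir NE: first cell '.' (not opp) -> no flip
Dir W: first cell '.' (not opp) -> no flip
Dir E: first cell 'W' (not opp) -> no flip
Dir SW: first cell '.' (not opp) -> no flip
Dir S: first cell '.' (not opp) -> no flip
Dir SE: opp run (3,2) capped by W -> flip
All flips: (3,2)

Answer: ......
....B.
.WWBB.
..WBB.
.BBW..
...W..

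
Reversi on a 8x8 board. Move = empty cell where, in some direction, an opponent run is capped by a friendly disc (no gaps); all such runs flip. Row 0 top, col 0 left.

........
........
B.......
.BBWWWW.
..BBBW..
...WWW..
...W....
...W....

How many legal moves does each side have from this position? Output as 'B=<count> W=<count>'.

-- B to move --
(2,2): flips 1 -> legal
(2,3): flips 1 -> legal
(2,4): flips 2 -> legal
(2,5): flips 1 -> legal
(2,6): flips 1 -> legal
(2,7): no bracket -> illegal
(3,7): flips 4 -> legal
(4,6): flips 1 -> legal
(4,7): no bracket -> illegal
(5,2): no bracket -> illegal
(5,6): no bracket -> illegal
(6,2): flips 1 -> legal
(6,4): flips 2 -> legal
(6,5): flips 1 -> legal
(6,6): flips 1 -> legal
(7,2): no bracket -> illegal
(7,4): no bracket -> illegal
B mobility = 11
-- W to move --
(1,0): no bracket -> illegal
(1,1): no bracket -> illegal
(2,1): flips 2 -> legal
(2,2): no bracket -> illegal
(2,3): no bracket -> illegal
(3,0): flips 2 -> legal
(4,0): no bracket -> illegal
(4,1): flips 3 -> legal
(5,1): flips 1 -> legal
(5,2): flips 1 -> legal
W mobility = 5

Answer: B=11 W=5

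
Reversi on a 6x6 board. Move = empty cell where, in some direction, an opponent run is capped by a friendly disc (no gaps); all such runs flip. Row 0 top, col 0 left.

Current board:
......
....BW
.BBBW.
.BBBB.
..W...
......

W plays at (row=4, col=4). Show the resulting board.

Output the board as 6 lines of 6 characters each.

Answer: ......
....BW
.BBBW.
.BBBW.
..W.W.
......

Derivation:
Place W at (4,4); scan 8 dirs for brackets.
Dir NW: opp run (3,3) (2,2), next='.' -> no flip
Dir N: opp run (3,4) capped by W -> flip
Dir NE: first cell '.' (not opp) -> no flip
Dir W: first cell '.' (not opp) -> no flip
Dir E: first cell '.' (not opp) -> no flip
Dir SW: first cell '.' (not opp) -> no flip
Dir S: first cell '.' (not opp) -> no flip
Dir SE: first cell '.' (not opp) -> no flip
All flips: (3,4)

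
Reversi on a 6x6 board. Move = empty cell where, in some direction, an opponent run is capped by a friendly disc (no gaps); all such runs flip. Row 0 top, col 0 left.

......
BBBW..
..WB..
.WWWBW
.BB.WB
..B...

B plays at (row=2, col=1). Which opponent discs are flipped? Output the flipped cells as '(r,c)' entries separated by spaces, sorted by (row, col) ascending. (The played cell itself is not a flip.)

Dir NW: first cell 'B' (not opp) -> no flip
Dir N: first cell 'B' (not opp) -> no flip
Dir NE: first cell 'B' (not opp) -> no flip
Dir W: first cell '.' (not opp) -> no flip
Dir E: opp run (2,2) capped by B -> flip
Dir SW: first cell '.' (not opp) -> no flip
Dir S: opp run (3,1) capped by B -> flip
Dir SE: opp run (3,2), next='.' -> no flip

Answer: (2,2) (3,1)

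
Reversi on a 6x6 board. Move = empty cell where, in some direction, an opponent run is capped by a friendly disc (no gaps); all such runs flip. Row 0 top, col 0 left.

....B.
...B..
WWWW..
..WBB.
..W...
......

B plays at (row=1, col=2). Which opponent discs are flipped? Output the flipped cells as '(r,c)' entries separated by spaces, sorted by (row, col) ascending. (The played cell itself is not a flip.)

Dir NW: first cell '.' (not opp) -> no flip
Dir N: first cell '.' (not opp) -> no flip
Dir NE: first cell '.' (not opp) -> no flip
Dir W: first cell '.' (not opp) -> no flip
Dir E: first cell 'B' (not opp) -> no flip
Dir SW: opp run (2,1), next='.' -> no flip
Dir S: opp run (2,2) (3,2) (4,2), next='.' -> no flip
Dir SE: opp run (2,3) capped by B -> flip

Answer: (2,3)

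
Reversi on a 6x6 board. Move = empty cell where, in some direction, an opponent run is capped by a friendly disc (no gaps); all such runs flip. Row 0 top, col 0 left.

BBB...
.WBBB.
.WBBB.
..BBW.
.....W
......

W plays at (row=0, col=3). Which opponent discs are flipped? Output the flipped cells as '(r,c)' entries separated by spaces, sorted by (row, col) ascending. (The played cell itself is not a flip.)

Answer: (1,2)

Derivation:
Dir NW: edge -> no flip
Dir N: edge -> no flip
Dir NE: edge -> no flip
Dir W: opp run (0,2) (0,1) (0,0), next=edge -> no flip
Dir E: first cell '.' (not opp) -> no flip
Dir SW: opp run (1,2) capped by W -> flip
Dir S: opp run (1,3) (2,3) (3,3), next='.' -> no flip
Dir SE: opp run (1,4), next='.' -> no flip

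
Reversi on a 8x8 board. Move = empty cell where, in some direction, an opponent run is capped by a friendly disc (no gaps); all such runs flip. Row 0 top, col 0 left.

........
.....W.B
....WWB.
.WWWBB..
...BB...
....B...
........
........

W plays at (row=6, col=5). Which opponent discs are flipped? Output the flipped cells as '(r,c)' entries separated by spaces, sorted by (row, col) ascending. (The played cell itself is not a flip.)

Dir NW: opp run (5,4) (4,3) capped by W -> flip
Dir N: first cell '.' (not opp) -> no flip
Dir NE: first cell '.' (not opp) -> no flip
Dir W: first cell '.' (not opp) -> no flip
Dir E: first cell '.' (not opp) -> no flip
Dir SW: first cell '.' (not opp) -> no flip
Dir S: first cell '.' (not opp) -> no flip
Dir SE: first cell '.' (not opp) -> no flip

Answer: (4,3) (5,4)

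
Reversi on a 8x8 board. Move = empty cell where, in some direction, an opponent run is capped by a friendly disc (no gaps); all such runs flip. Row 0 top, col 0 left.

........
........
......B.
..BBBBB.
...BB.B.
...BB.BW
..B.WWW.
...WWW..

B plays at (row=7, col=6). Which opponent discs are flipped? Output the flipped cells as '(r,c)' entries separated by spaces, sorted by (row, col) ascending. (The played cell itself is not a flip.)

Answer: (6,5) (6,6)

Derivation:
Dir NW: opp run (6,5) capped by B -> flip
Dir N: opp run (6,6) capped by B -> flip
Dir NE: first cell '.' (not opp) -> no flip
Dir W: opp run (7,5) (7,4) (7,3), next='.' -> no flip
Dir E: first cell '.' (not opp) -> no flip
Dir SW: edge -> no flip
Dir S: edge -> no flip
Dir SE: edge -> no flip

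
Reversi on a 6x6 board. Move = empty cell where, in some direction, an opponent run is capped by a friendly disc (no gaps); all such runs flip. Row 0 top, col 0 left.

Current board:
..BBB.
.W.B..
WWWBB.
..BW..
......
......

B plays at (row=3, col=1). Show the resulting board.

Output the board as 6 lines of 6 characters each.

Answer: ..BBB.
.W.B..
WWBBB.
.BBW..
......
......

Derivation:
Place B at (3,1); scan 8 dirs for brackets.
Dir NW: opp run (2,0), next=edge -> no flip
Dir N: opp run (2,1) (1,1), next='.' -> no flip
Dir NE: opp run (2,2) capped by B -> flip
Dir W: first cell '.' (not opp) -> no flip
Dir E: first cell 'B' (not opp) -> no flip
Dir SW: first cell '.' (not opp) -> no flip
Dir S: first cell '.' (not opp) -> no flip
Dir SE: first cell '.' (not opp) -> no flip
All flips: (2,2)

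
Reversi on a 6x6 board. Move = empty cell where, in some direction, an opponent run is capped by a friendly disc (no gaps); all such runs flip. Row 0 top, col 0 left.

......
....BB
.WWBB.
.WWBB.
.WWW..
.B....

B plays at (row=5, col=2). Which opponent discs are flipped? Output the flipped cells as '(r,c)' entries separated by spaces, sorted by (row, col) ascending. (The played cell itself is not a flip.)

Dir NW: opp run (4,1), next='.' -> no flip
Dir N: opp run (4,2) (3,2) (2,2), next='.' -> no flip
Dir NE: opp run (4,3) capped by B -> flip
Dir W: first cell 'B' (not opp) -> no flip
Dir E: first cell '.' (not opp) -> no flip
Dir SW: edge -> no flip
Dir S: edge -> no flip
Dir SE: edge -> no flip

Answer: (4,3)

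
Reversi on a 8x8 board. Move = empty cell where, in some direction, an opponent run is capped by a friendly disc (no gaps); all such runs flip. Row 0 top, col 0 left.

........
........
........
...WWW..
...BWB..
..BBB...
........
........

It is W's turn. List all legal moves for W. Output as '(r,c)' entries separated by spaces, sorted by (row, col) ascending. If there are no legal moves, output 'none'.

(3,2): no bracket -> illegal
(3,6): no bracket -> illegal
(4,1): no bracket -> illegal
(4,2): flips 1 -> legal
(4,6): flips 1 -> legal
(5,1): no bracket -> illegal
(5,5): flips 1 -> legal
(5,6): flips 1 -> legal
(6,1): flips 2 -> legal
(6,2): flips 1 -> legal
(6,3): flips 2 -> legal
(6,4): flips 1 -> legal
(6,5): no bracket -> illegal

Answer: (4,2) (4,6) (5,5) (5,6) (6,1) (6,2) (6,3) (6,4)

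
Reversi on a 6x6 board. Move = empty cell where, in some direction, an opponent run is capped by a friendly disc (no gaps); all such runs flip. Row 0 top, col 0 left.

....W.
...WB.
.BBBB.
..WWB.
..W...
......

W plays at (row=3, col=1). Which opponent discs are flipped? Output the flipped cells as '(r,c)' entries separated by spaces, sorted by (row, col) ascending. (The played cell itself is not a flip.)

Answer: (2,2)

Derivation:
Dir NW: first cell '.' (not opp) -> no flip
Dir N: opp run (2,1), next='.' -> no flip
Dir NE: opp run (2,2) capped by W -> flip
Dir W: first cell '.' (not opp) -> no flip
Dir E: first cell 'W' (not opp) -> no flip
Dir SW: first cell '.' (not opp) -> no flip
Dir S: first cell '.' (not opp) -> no flip
Dir SE: first cell 'W' (not opp) -> no flip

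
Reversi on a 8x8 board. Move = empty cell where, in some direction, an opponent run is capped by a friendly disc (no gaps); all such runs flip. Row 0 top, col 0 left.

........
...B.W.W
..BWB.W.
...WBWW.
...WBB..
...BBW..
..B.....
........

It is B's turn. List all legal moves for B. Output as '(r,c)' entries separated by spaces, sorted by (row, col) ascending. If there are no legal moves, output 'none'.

Answer: (0,6) (1,2) (2,5) (2,7) (3,2) (3,7) (4,2) (4,6) (5,2) (5,6) (6,5) (6,6)

Derivation:
(0,4): no bracket -> illegal
(0,5): no bracket -> illegal
(0,6): flips 1 -> legal
(0,7): no bracket -> illegal
(1,2): flips 1 -> legal
(1,4): no bracket -> illegal
(1,6): no bracket -> illegal
(2,5): flips 1 -> legal
(2,7): flips 1 -> legal
(3,2): flips 2 -> legal
(3,7): flips 2 -> legal
(4,2): flips 2 -> legal
(4,6): flips 1 -> legal
(4,7): no bracket -> illegal
(5,2): flips 1 -> legal
(5,6): flips 1 -> legal
(6,4): no bracket -> illegal
(6,5): flips 1 -> legal
(6,6): flips 1 -> legal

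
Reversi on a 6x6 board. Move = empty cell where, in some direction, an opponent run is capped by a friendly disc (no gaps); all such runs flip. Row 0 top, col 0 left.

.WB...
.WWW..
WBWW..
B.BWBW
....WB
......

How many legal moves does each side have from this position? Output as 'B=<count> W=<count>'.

Answer: B=8 W=7

Derivation:
-- B to move --
(0,0): flips 1 -> legal
(0,3): flips 1 -> legal
(0,4): no bracket -> illegal
(1,0): flips 1 -> legal
(1,4): flips 1 -> legal
(2,4): flips 3 -> legal
(2,5): flips 1 -> legal
(3,1): no bracket -> illegal
(4,2): no bracket -> illegal
(4,3): flips 1 -> legal
(5,3): no bracket -> illegal
(5,4): flips 1 -> legal
(5,5): no bracket -> illegal
B mobility = 8
-- W to move --
(0,3): flips 1 -> legal
(1,0): no bracket -> illegal
(2,4): flips 1 -> legal
(2,5): no bracket -> illegal
(3,1): flips 2 -> legal
(4,0): flips 1 -> legal
(4,1): flips 1 -> legal
(4,2): flips 1 -> legal
(4,3): no bracket -> illegal
(5,4): no bracket -> illegal
(5,5): flips 1 -> legal
W mobility = 7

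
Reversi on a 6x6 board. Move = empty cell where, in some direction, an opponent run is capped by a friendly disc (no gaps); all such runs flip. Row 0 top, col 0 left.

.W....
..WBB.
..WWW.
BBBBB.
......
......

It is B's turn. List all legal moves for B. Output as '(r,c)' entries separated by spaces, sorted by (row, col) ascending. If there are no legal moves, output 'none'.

(0,0): no bracket -> illegal
(0,2): flips 2 -> legal
(0,3): no bracket -> illegal
(1,0): no bracket -> illegal
(1,1): flips 2 -> legal
(1,5): flips 1 -> legal
(2,1): no bracket -> illegal
(2,5): no bracket -> illegal
(3,5): flips 1 -> legal

Answer: (0,2) (1,1) (1,5) (3,5)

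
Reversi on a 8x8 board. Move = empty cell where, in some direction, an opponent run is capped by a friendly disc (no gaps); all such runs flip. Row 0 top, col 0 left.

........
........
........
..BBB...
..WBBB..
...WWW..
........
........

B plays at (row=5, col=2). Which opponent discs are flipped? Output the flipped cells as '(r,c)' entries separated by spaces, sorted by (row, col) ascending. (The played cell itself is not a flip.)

Answer: (4,2)

Derivation:
Dir NW: first cell '.' (not opp) -> no flip
Dir N: opp run (4,2) capped by B -> flip
Dir NE: first cell 'B' (not opp) -> no flip
Dir W: first cell '.' (not opp) -> no flip
Dir E: opp run (5,3) (5,4) (5,5), next='.' -> no flip
Dir SW: first cell '.' (not opp) -> no flip
Dir S: first cell '.' (not opp) -> no flip
Dir SE: first cell '.' (not opp) -> no flip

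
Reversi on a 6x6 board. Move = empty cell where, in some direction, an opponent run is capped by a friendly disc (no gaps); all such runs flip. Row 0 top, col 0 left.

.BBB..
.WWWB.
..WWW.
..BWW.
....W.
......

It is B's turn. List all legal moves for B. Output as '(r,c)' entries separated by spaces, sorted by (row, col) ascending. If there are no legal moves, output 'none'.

(0,0): no bracket -> illegal
(0,4): no bracket -> illegal
(1,0): flips 3 -> legal
(1,5): no bracket -> illegal
(2,0): flips 1 -> legal
(2,1): flips 2 -> legal
(2,5): no bracket -> illegal
(3,1): no bracket -> illegal
(3,5): flips 4 -> legal
(4,2): no bracket -> illegal
(4,3): flips 3 -> legal
(4,5): flips 3 -> legal
(5,3): no bracket -> illegal
(5,4): flips 3 -> legal
(5,5): no bracket -> illegal

Answer: (1,0) (2,0) (2,1) (3,5) (4,3) (4,5) (5,4)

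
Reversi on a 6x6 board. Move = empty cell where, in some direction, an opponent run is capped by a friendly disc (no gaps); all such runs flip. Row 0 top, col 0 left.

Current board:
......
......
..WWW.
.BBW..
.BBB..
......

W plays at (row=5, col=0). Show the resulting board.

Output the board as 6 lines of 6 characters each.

Answer: ......
......
..WWW.
.BWW..
.WBB..
W.....

Derivation:
Place W at (5,0); scan 8 dirs for brackets.
Dir NW: edge -> no flip
Dir N: first cell '.' (not opp) -> no flip
Dir NE: opp run (4,1) (3,2) capped by W -> flip
Dir W: edge -> no flip
Dir E: first cell '.' (not opp) -> no flip
Dir SW: edge -> no flip
Dir S: edge -> no flip
Dir SE: edge -> no flip
All flips: (3,2) (4,1)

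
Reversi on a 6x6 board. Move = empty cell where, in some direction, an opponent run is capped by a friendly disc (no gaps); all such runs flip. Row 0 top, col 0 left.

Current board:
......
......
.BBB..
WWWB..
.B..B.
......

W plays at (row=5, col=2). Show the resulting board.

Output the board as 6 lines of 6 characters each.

Answer: ......
......
.BBB..
WWWB..
.W..B.
..W...

Derivation:
Place W at (5,2); scan 8 dirs for brackets.
Dir NW: opp run (4,1) capped by W -> flip
Dir N: first cell '.' (not opp) -> no flip
Dir NE: first cell '.' (not opp) -> no flip
Dir W: first cell '.' (not opp) -> no flip
Dir E: first cell '.' (not opp) -> no flip
Dir SW: edge -> no flip
Dir S: edge -> no flip
Dir SE: edge -> no flip
All flips: (4,1)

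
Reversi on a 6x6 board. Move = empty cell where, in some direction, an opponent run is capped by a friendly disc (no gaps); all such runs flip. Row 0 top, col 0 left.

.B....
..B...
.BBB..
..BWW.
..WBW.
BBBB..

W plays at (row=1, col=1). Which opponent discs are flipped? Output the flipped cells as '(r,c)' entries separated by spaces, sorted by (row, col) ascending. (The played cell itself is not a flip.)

Answer: (2,2)

Derivation:
Dir NW: first cell '.' (not opp) -> no flip
Dir N: opp run (0,1), next=edge -> no flip
Dir NE: first cell '.' (not opp) -> no flip
Dir W: first cell '.' (not opp) -> no flip
Dir E: opp run (1,2), next='.' -> no flip
Dir SW: first cell '.' (not opp) -> no flip
Dir S: opp run (2,1), next='.' -> no flip
Dir SE: opp run (2,2) capped by W -> flip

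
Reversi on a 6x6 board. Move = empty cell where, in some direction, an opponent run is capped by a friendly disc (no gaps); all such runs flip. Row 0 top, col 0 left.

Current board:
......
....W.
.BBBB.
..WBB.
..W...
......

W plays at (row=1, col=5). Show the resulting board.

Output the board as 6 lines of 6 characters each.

Place W at (1,5); scan 8 dirs for brackets.
Dir NW: first cell '.' (not opp) -> no flip
Dir N: first cell '.' (not opp) -> no flip
Dir NE: edge -> no flip
Dir W: first cell 'W' (not opp) -> no flip
Dir E: edge -> no flip
Dir SW: opp run (2,4) (3,3) capped by W -> flip
Dir S: first cell '.' (not opp) -> no flip
Dir SE: edge -> no flip
All flips: (2,4) (3,3)

Answer: ......
....WW
.BBBW.
..WWB.
..W...
......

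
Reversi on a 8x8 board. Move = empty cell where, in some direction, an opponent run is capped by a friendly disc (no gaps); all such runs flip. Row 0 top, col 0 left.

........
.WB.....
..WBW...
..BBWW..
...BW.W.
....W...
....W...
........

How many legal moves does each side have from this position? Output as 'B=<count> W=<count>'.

-- B to move --
(0,0): flips 2 -> legal
(0,1): no bracket -> illegal
(0,2): no bracket -> illegal
(1,0): flips 1 -> legal
(1,3): no bracket -> illegal
(1,4): no bracket -> illegal
(1,5): flips 1 -> legal
(2,0): no bracket -> illegal
(2,1): flips 1 -> legal
(2,5): flips 2 -> legal
(2,6): no bracket -> illegal
(3,1): no bracket -> illegal
(3,6): flips 2 -> legal
(3,7): no bracket -> illegal
(4,5): flips 2 -> legal
(4,7): no bracket -> illegal
(5,3): no bracket -> illegal
(5,5): flips 1 -> legal
(5,6): no bracket -> illegal
(5,7): no bracket -> illegal
(6,3): no bracket -> illegal
(6,5): flips 1 -> legal
(7,3): no bracket -> illegal
(7,4): no bracket -> illegal
(7,5): no bracket -> illegal
B mobility = 9
-- W to move --
(0,1): flips 2 -> legal
(0,2): flips 1 -> legal
(0,3): no bracket -> illegal
(1,3): flips 1 -> legal
(1,4): no bracket -> illegal
(2,1): flips 2 -> legal
(3,1): flips 2 -> legal
(4,1): no bracket -> illegal
(4,2): flips 3 -> legal
(5,2): flips 1 -> legal
(5,3): no bracket -> illegal
W mobility = 7

Answer: B=9 W=7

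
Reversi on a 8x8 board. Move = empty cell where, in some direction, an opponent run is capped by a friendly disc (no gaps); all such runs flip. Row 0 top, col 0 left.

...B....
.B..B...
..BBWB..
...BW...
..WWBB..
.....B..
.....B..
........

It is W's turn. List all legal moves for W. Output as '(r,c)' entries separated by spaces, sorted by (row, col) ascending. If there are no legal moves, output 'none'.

Answer: (0,4) (1,2) (1,3) (1,6) (2,1) (2,6) (3,2) (4,6) (5,4) (5,6)

Derivation:
(0,0): no bracket -> illegal
(0,1): no bracket -> illegal
(0,2): no bracket -> illegal
(0,4): flips 1 -> legal
(0,5): no bracket -> illegal
(1,0): no bracket -> illegal
(1,2): flips 1 -> legal
(1,3): flips 2 -> legal
(1,5): no bracket -> illegal
(1,6): flips 1 -> legal
(2,0): no bracket -> illegal
(2,1): flips 2 -> legal
(2,6): flips 1 -> legal
(3,1): no bracket -> illegal
(3,2): flips 1 -> legal
(3,5): no bracket -> illegal
(3,6): no bracket -> illegal
(4,6): flips 2 -> legal
(5,3): no bracket -> illegal
(5,4): flips 1 -> legal
(5,6): flips 1 -> legal
(6,4): no bracket -> illegal
(6,6): no bracket -> illegal
(7,4): no bracket -> illegal
(7,5): no bracket -> illegal
(7,6): no bracket -> illegal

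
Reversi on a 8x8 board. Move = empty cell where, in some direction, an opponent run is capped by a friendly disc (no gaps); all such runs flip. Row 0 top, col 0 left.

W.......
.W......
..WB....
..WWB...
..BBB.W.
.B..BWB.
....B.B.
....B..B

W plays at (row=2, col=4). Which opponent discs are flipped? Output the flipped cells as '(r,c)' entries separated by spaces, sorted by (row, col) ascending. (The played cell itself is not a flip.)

Answer: (2,3)

Derivation:
Dir NW: first cell '.' (not opp) -> no flip
Dir N: first cell '.' (not opp) -> no flip
Dir NE: first cell '.' (not opp) -> no flip
Dir W: opp run (2,3) capped by W -> flip
Dir E: first cell '.' (not opp) -> no flip
Dir SW: first cell 'W' (not opp) -> no flip
Dir S: opp run (3,4) (4,4) (5,4) (6,4) (7,4), next=edge -> no flip
Dir SE: first cell '.' (not opp) -> no flip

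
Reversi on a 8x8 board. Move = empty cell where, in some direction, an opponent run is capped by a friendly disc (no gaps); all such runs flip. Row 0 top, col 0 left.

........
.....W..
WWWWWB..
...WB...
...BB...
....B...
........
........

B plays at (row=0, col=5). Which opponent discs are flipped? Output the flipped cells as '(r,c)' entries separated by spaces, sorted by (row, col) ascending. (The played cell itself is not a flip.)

Dir NW: edge -> no flip
Dir N: edge -> no flip
Dir NE: edge -> no flip
Dir W: first cell '.' (not opp) -> no flip
Dir E: first cell '.' (not opp) -> no flip
Dir SW: first cell '.' (not opp) -> no flip
Dir S: opp run (1,5) capped by B -> flip
Dir SE: first cell '.' (not opp) -> no flip

Answer: (1,5)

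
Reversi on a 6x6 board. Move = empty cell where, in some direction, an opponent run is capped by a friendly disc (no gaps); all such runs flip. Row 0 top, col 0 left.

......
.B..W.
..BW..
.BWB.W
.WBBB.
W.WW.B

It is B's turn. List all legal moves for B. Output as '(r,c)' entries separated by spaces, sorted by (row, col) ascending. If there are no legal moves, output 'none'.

Answer: (1,3) (2,1) (2,4) (4,0) (5,1)

Derivation:
(0,3): no bracket -> illegal
(0,4): no bracket -> illegal
(0,5): no bracket -> illegal
(1,2): no bracket -> illegal
(1,3): flips 1 -> legal
(1,5): no bracket -> illegal
(2,1): flips 1 -> legal
(2,4): flips 1 -> legal
(2,5): no bracket -> illegal
(3,0): no bracket -> illegal
(3,4): no bracket -> illegal
(4,0): flips 1 -> legal
(4,5): no bracket -> illegal
(5,1): flips 1 -> legal
(5,4): no bracket -> illegal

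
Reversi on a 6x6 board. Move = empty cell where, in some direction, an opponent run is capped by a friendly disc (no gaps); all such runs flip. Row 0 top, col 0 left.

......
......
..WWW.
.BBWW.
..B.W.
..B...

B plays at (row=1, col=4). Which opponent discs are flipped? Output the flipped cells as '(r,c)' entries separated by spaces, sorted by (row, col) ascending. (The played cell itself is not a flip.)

Dir NW: first cell '.' (not opp) -> no flip
Dir N: first cell '.' (not opp) -> no flip
Dir NE: first cell '.' (not opp) -> no flip
Dir W: first cell '.' (not opp) -> no flip
Dir E: first cell '.' (not opp) -> no flip
Dir SW: opp run (2,3) capped by B -> flip
Dir S: opp run (2,4) (3,4) (4,4), next='.' -> no flip
Dir SE: first cell '.' (not opp) -> no flip

Answer: (2,3)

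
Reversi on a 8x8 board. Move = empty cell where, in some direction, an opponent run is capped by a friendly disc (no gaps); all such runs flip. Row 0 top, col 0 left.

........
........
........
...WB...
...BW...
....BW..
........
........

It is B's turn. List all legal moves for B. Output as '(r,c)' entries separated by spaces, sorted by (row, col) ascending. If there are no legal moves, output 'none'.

(2,2): no bracket -> illegal
(2,3): flips 1 -> legal
(2,4): no bracket -> illegal
(3,2): flips 1 -> legal
(3,5): no bracket -> illegal
(4,2): no bracket -> illegal
(4,5): flips 1 -> legal
(4,6): no bracket -> illegal
(5,3): no bracket -> illegal
(5,6): flips 1 -> legal
(6,4): no bracket -> illegal
(6,5): no bracket -> illegal
(6,6): no bracket -> illegal

Answer: (2,3) (3,2) (4,5) (5,6)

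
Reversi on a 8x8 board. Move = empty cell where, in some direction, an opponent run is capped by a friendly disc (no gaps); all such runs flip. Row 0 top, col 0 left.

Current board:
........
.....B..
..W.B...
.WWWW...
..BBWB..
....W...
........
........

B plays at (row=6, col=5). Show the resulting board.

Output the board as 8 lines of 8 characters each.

Place B at (6,5); scan 8 dirs for brackets.
Dir NW: opp run (5,4) capped by B -> flip
Dir N: first cell '.' (not opp) -> no flip
Dir NE: first cell '.' (not opp) -> no flip
Dir W: first cell '.' (not opp) -> no flip
Dir E: first cell '.' (not opp) -> no flip
Dir SW: first cell '.' (not opp) -> no flip
Dir S: first cell '.' (not opp) -> no flip
Dir SE: first cell '.' (not opp) -> no flip
All flips: (5,4)

Answer: ........
.....B..
..W.B...
.WWWW...
..BBWB..
....B...
.....B..
........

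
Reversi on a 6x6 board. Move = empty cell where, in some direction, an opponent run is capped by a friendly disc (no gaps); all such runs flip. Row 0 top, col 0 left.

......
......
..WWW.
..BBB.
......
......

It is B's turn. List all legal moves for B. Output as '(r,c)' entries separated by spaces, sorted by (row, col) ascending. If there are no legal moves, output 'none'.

(1,1): flips 1 -> legal
(1,2): flips 2 -> legal
(1,3): flips 1 -> legal
(1,4): flips 2 -> legal
(1,5): flips 1 -> legal
(2,1): no bracket -> illegal
(2,5): no bracket -> illegal
(3,1): no bracket -> illegal
(3,5): no bracket -> illegal

Answer: (1,1) (1,2) (1,3) (1,4) (1,5)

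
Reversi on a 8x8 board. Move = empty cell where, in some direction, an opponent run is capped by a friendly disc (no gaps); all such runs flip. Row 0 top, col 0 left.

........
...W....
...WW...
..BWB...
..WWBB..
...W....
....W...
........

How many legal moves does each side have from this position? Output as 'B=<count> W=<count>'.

Answer: B=7 W=10

Derivation:
-- B to move --
(0,2): no bracket -> illegal
(0,3): no bracket -> illegal
(0,4): no bracket -> illegal
(1,2): flips 1 -> legal
(1,4): flips 2 -> legal
(1,5): no bracket -> illegal
(2,2): flips 1 -> legal
(2,5): no bracket -> illegal
(3,1): no bracket -> illegal
(3,5): no bracket -> illegal
(4,1): flips 2 -> legal
(5,1): no bracket -> illegal
(5,2): flips 2 -> legal
(5,4): flips 1 -> legal
(5,5): no bracket -> illegal
(6,2): flips 1 -> legal
(6,3): no bracket -> illegal
(6,5): no bracket -> illegal
(7,3): no bracket -> illegal
(7,4): no bracket -> illegal
(7,5): no bracket -> illegal
B mobility = 7
-- W to move --
(2,1): flips 1 -> legal
(2,2): flips 1 -> legal
(2,5): flips 1 -> legal
(3,1): flips 1 -> legal
(3,5): flips 2 -> legal
(3,6): no bracket -> illegal
(4,1): flips 1 -> legal
(4,6): flips 2 -> legal
(5,4): flips 2 -> legal
(5,5): flips 1 -> legal
(5,6): flips 2 -> legal
W mobility = 10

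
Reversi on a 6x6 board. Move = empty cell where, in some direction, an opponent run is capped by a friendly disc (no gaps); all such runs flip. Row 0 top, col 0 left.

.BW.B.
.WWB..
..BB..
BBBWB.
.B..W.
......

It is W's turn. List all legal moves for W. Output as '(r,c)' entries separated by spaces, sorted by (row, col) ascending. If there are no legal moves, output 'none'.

(0,0): flips 1 -> legal
(0,3): flips 2 -> legal
(0,5): no bracket -> illegal
(1,0): no bracket -> illegal
(1,4): flips 1 -> legal
(1,5): no bracket -> illegal
(2,0): no bracket -> illegal
(2,1): no bracket -> illegal
(2,4): flips 2 -> legal
(2,5): no bracket -> illegal
(3,5): flips 1 -> legal
(4,0): no bracket -> illegal
(4,2): flips 2 -> legal
(4,3): no bracket -> illegal
(4,5): flips 2 -> legal
(5,0): no bracket -> illegal
(5,1): no bracket -> illegal
(5,2): no bracket -> illegal

Answer: (0,0) (0,3) (1,4) (2,4) (3,5) (4,2) (4,5)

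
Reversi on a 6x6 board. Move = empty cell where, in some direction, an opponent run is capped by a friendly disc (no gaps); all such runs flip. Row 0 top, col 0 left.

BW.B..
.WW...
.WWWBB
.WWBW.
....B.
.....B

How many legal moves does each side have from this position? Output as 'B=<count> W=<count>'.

Answer: B=6 W=3

Derivation:
-- B to move --
(0,2): flips 1 -> legal
(1,0): no bracket -> illegal
(1,3): flips 1 -> legal
(1,4): no bracket -> illegal
(2,0): flips 3 -> legal
(3,0): flips 4 -> legal
(3,5): flips 1 -> legal
(4,0): no bracket -> illegal
(4,1): no bracket -> illegal
(4,2): no bracket -> illegal
(4,3): flips 1 -> legal
(4,5): no bracket -> illegal
B mobility = 6
-- W to move --
(0,2): no bracket -> illegal
(0,4): no bracket -> illegal
(1,0): no bracket -> illegal
(1,3): no bracket -> illegal
(1,4): flips 1 -> legal
(1,5): no bracket -> illegal
(3,5): no bracket -> illegal
(4,2): no bracket -> illegal
(4,3): flips 1 -> legal
(4,5): no bracket -> illegal
(5,3): no bracket -> illegal
(5,4): flips 1 -> legal
W mobility = 3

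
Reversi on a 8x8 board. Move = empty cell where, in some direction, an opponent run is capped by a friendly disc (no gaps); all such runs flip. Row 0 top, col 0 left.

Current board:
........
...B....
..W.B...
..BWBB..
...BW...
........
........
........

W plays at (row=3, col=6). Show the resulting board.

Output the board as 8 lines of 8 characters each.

Place W at (3,6); scan 8 dirs for brackets.
Dir NW: first cell '.' (not opp) -> no flip
Dir N: first cell '.' (not opp) -> no flip
Dir NE: first cell '.' (not opp) -> no flip
Dir W: opp run (3,5) (3,4) capped by W -> flip
Dir E: first cell '.' (not opp) -> no flip
Dir SW: first cell '.' (not opp) -> no flip
Dir S: first cell '.' (not opp) -> no flip
Dir SE: first cell '.' (not opp) -> no flip
All flips: (3,4) (3,5)

Answer: ........
...B....
..W.B...
..BWWWW.
...BW...
........
........
........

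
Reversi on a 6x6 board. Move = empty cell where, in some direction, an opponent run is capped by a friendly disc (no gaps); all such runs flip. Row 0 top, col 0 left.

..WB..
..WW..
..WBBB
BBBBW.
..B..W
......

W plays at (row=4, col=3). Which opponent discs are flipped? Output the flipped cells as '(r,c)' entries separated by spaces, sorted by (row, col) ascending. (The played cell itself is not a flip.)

Answer: (2,3) (3,3)

Derivation:
Dir NW: opp run (3,2), next='.' -> no flip
Dir N: opp run (3,3) (2,3) capped by W -> flip
Dir NE: first cell 'W' (not opp) -> no flip
Dir W: opp run (4,2), next='.' -> no flip
Dir E: first cell '.' (not opp) -> no flip
Dir SW: first cell '.' (not opp) -> no flip
Dir S: first cell '.' (not opp) -> no flip
Dir SE: first cell '.' (not opp) -> no flip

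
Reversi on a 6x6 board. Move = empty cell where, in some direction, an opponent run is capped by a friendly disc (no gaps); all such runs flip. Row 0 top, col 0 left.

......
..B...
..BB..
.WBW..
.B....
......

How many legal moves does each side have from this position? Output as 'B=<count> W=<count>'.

-- B to move --
(2,0): no bracket -> illegal
(2,1): flips 1 -> legal
(2,4): no bracket -> illegal
(3,0): flips 1 -> legal
(3,4): flips 1 -> legal
(4,0): flips 1 -> legal
(4,2): no bracket -> illegal
(4,3): flips 1 -> legal
(4,4): flips 1 -> legal
B mobility = 6
-- W to move --
(0,1): no bracket -> illegal
(0,2): no bracket -> illegal
(0,3): no bracket -> illegal
(1,1): flips 1 -> legal
(1,3): flips 2 -> legal
(1,4): no bracket -> illegal
(2,1): no bracket -> illegal
(2,4): no bracket -> illegal
(3,0): no bracket -> illegal
(3,4): no bracket -> illegal
(4,0): no bracket -> illegal
(4,2): no bracket -> illegal
(4,3): no bracket -> illegal
(5,0): no bracket -> illegal
(5,1): flips 1 -> legal
(5,2): no bracket -> illegal
W mobility = 3

Answer: B=6 W=3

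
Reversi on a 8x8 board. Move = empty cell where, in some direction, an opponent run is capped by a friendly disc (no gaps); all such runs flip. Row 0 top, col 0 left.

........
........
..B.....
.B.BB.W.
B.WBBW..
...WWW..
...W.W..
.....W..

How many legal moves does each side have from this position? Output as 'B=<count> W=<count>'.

-- B to move --
(2,5): no bracket -> illegal
(2,6): no bracket -> illegal
(2,7): no bracket -> illegal
(3,2): no bracket -> illegal
(3,5): no bracket -> illegal
(3,7): no bracket -> illegal
(4,1): flips 1 -> legal
(4,6): flips 1 -> legal
(4,7): no bracket -> illegal
(5,1): flips 1 -> legal
(5,2): no bracket -> illegal
(5,6): flips 1 -> legal
(6,2): flips 1 -> legal
(6,4): flips 3 -> legal
(6,6): flips 1 -> legal
(7,2): no bracket -> illegal
(7,3): flips 2 -> legal
(7,4): no bracket -> illegal
(7,6): flips 2 -> legal
B mobility = 9
-- W to move --
(1,1): flips 3 -> legal
(1,2): no bracket -> illegal
(1,3): no bracket -> illegal
(2,0): flips 1 -> legal
(2,1): no bracket -> illegal
(2,3): flips 3 -> legal
(2,4): flips 3 -> legal
(2,5): no bracket -> illegal
(3,0): no bracket -> illegal
(3,2): flips 1 -> legal
(3,5): flips 1 -> legal
(4,1): no bracket -> illegal
(5,0): no bracket -> illegal
(5,1): no bracket -> illegal
(5,2): no bracket -> illegal
W mobility = 6

Answer: B=9 W=6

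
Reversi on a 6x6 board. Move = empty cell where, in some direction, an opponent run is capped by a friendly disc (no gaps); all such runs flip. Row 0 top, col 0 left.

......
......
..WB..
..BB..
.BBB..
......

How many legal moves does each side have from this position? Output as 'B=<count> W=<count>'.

-- B to move --
(1,1): flips 1 -> legal
(1,2): flips 1 -> legal
(1,3): no bracket -> illegal
(2,1): flips 1 -> legal
(3,1): no bracket -> illegal
B mobility = 3
-- W to move --
(1,2): no bracket -> illegal
(1,3): no bracket -> illegal
(1,4): no bracket -> illegal
(2,1): no bracket -> illegal
(2,4): flips 1 -> legal
(3,0): no bracket -> illegal
(3,1): no bracket -> illegal
(3,4): no bracket -> illegal
(4,0): no bracket -> illegal
(4,4): flips 1 -> legal
(5,0): no bracket -> illegal
(5,1): no bracket -> illegal
(5,2): flips 2 -> legal
(5,3): no bracket -> illegal
(5,4): no bracket -> illegal
W mobility = 3

Answer: B=3 W=3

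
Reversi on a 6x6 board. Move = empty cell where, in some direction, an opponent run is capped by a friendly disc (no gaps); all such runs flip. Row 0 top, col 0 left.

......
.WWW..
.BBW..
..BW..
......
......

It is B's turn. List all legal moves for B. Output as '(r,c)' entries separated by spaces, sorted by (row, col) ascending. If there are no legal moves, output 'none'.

(0,0): flips 1 -> legal
(0,1): flips 1 -> legal
(0,2): flips 1 -> legal
(0,3): flips 1 -> legal
(0,4): flips 1 -> legal
(1,0): no bracket -> illegal
(1,4): flips 1 -> legal
(2,0): no bracket -> illegal
(2,4): flips 1 -> legal
(3,4): flips 1 -> legal
(4,2): no bracket -> illegal
(4,3): no bracket -> illegal
(4,4): flips 1 -> legal

Answer: (0,0) (0,1) (0,2) (0,3) (0,4) (1,4) (2,4) (3,4) (4,4)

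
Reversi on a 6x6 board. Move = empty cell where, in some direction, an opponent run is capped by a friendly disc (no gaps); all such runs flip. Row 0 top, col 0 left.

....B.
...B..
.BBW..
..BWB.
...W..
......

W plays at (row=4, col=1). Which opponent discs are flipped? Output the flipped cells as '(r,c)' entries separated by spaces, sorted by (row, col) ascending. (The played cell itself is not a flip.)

Answer: (3,2)

Derivation:
Dir NW: first cell '.' (not opp) -> no flip
Dir N: first cell '.' (not opp) -> no flip
Dir NE: opp run (3,2) capped by W -> flip
Dir W: first cell '.' (not opp) -> no flip
Dir E: first cell '.' (not opp) -> no flip
Dir SW: first cell '.' (not opp) -> no flip
Dir S: first cell '.' (not opp) -> no flip
Dir SE: first cell '.' (not opp) -> no flip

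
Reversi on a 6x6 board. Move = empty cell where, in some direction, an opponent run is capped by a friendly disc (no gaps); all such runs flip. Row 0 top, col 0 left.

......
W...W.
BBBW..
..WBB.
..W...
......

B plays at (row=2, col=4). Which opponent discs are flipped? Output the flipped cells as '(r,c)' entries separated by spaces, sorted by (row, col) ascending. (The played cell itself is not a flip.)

Answer: (2,3)

Derivation:
Dir NW: first cell '.' (not opp) -> no flip
Dir N: opp run (1,4), next='.' -> no flip
Dir NE: first cell '.' (not opp) -> no flip
Dir W: opp run (2,3) capped by B -> flip
Dir E: first cell '.' (not opp) -> no flip
Dir SW: first cell 'B' (not opp) -> no flip
Dir S: first cell 'B' (not opp) -> no flip
Dir SE: first cell '.' (not opp) -> no flip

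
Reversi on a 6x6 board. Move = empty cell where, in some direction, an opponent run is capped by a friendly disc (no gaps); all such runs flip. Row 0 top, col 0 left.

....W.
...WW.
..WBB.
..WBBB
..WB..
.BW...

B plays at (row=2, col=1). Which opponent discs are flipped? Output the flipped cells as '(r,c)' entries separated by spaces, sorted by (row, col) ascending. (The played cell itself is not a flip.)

Dir NW: first cell '.' (not opp) -> no flip
Dir N: first cell '.' (not opp) -> no flip
Dir NE: first cell '.' (not opp) -> no flip
Dir W: first cell '.' (not opp) -> no flip
Dir E: opp run (2,2) capped by B -> flip
Dir SW: first cell '.' (not opp) -> no flip
Dir S: first cell '.' (not opp) -> no flip
Dir SE: opp run (3,2) capped by B -> flip

Answer: (2,2) (3,2)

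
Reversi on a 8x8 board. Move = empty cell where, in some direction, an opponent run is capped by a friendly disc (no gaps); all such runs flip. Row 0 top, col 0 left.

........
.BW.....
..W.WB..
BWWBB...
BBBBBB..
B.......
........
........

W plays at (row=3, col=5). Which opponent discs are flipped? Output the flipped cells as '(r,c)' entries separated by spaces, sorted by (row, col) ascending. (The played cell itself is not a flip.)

Dir NW: first cell 'W' (not opp) -> no flip
Dir N: opp run (2,5), next='.' -> no flip
Dir NE: first cell '.' (not opp) -> no flip
Dir W: opp run (3,4) (3,3) capped by W -> flip
Dir E: first cell '.' (not opp) -> no flip
Dir SW: opp run (4,4), next='.' -> no flip
Dir S: opp run (4,5), next='.' -> no flip
Dir SE: first cell '.' (not opp) -> no flip

Answer: (3,3) (3,4)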